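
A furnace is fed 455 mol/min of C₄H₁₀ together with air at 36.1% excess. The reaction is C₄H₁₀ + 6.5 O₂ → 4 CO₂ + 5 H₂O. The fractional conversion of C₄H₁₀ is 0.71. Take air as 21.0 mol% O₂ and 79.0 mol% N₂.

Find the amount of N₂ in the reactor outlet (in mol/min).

15100 mol/min

Stoichiometric O₂ = 6.5 × 455 = 2958 mol/min; O₂ fed = 2958 × 1.361 = 4025 mol/min.
N₂ fed = 4025 × 79/21 = 15140 mol/min.
Fuel reacted = 0.71 × 455 → ξ = 323.1 mol/min.
Outlet (n = n₀ + ν ξ):
  C₄H₁₀: 455 − 1(323.1) = 131.9
  O₂: 4025 − 6.5(323.1) = 1925
  N₂: 15140 (inert)
  CO₂: 0 + 4(323.1) = 1292
  H₂O: 0 + 5(323.1) = 1615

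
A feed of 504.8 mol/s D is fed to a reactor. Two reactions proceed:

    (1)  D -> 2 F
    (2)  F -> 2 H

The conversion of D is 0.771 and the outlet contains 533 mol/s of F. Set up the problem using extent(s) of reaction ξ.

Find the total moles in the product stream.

Conversion of D: D consumed = 1ξ₁ = 0.771 × 504.8 → ξ₁ = 389.2 mol/s.
F balance: n_F = 0 + 2ξ₁ − 1ξ₂ = 533 → ξ₂ = (2·389.2 − 533)/1 = 245.4 mol/s.
Outlet amounts (n = n₀ + Σ ν·ξ):
  D: 504.8 − 1(389.2) = 115.6
  F: 0 + 2(389.2) − 1(245.4) = 533
  H: 0 + 2(245.4) = 490.8
Total out = 115.6 + 533 + 490.8 = 1139 mol/s.

1140 mol/s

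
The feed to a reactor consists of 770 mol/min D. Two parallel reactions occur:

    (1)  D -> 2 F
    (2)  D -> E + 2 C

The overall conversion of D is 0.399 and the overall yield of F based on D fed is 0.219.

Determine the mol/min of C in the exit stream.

446 mol/min

Yield of F: 2ξ₁ / 770 = 0.219 → ξ₁ = 84.31 mol/min.
Conversion of D: 1ξ₁ + 1ξ₂ = 0.399 × 770 = 307.2 → ξ₂ = 222.9 mol/min.
Outlet amounts (n = n₀ + Σ ν·ξ):
  D: 770 − 1(84.31) − 1(222.9) = 462.8
  F: 0 + 2(84.31) = 168.6
  E: 0 + 1(222.9) = 222.9
  C: 0 + 2(222.9) = 445.8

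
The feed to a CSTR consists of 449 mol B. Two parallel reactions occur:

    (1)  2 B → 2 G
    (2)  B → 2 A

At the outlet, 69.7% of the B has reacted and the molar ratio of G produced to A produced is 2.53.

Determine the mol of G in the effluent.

261 mol

Conversion of B: B consumed = 0.697 × 449 = 313 mol = 2ξ₁ + 1ξ₂.
Selectivity: 2ξ₁ / (2ξ₂) = 2.53 → ξ₁ = 2.53 ξ₂.
Substitute: (2·2.53 + 1) ξ₂ = 313 → ξ₂ = 51.64 mol, ξ₁ = 130.7 mol.
Outlet amounts (n = n₀ + Σ ν·ξ):
  B: 449 − 2(130.7) − 1(51.64) = 136
  G: 0 + 2(130.7) = 261.3
  A: 0 + 2(51.64) = 103.3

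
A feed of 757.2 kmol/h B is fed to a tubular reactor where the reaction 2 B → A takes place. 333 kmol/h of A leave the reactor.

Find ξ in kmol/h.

For A: n = n₀ + 1ξ → 333 = 0 + 1ξ, giving ξ = 333 kmol/h.
Outlet amounts (n = n₀ + ν ξ):
  B: 757.2 − 2(333) = 91.2
  A: 0 + 1(333) = 333

ξ = 333 kmol/h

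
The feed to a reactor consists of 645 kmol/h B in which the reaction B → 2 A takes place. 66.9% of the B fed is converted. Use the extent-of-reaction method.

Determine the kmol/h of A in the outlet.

863 kmol/h

B reacted = 0.669 × 645 = 431.5 kmol/h; ν_B = −1, so ξ = 431.5/1 = 431.5 kmol/h.
Outlet amounts (n = n₀ + ν ξ):
  B: 645 − 1(431.5) = 213.5
  A: 0 + 2(431.5) = 863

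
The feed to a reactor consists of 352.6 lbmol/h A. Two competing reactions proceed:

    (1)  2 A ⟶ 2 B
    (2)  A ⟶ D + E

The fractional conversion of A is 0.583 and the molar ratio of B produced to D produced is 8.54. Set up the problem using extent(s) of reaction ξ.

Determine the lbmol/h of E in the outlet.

Conversion of A: A consumed = 0.583 × 352.6 = 205.6 lbmol/h = 2ξ₁ + 1ξ₂.
Selectivity: 2ξ₁ / (1ξ₂) = 8.54 → ξ₁ = 4.27 ξ₂.
Substitute: (2·4.27 + 1) ξ₂ = 205.6 → ξ₂ = 21.55 lbmol/h, ξ₁ = 92.01 lbmol/h.
Outlet amounts (n = n₀ + Σ ν·ξ):
  A: 352.6 − 2(92.01) − 1(21.55) = 147
  B: 0 + 2(92.01) = 184
  D: 0 + 1(21.55) = 21.55
  E: 0 + 1(21.55) = 21.55

21.5 lbmol/h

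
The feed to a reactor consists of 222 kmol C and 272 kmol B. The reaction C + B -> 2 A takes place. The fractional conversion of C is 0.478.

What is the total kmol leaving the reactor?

C reacted = 0.478 × 222 = 106.1 kmol; ν_C = −1, so ξ = 106.1/1 = 106.1 kmol.
Outlet amounts (n = n₀ + ν ξ):
  C: 222 − 1(106.1) = 115.9
  B: 272 − 1(106.1) = 165.9
  A: 0 + 2(106.1) = 212.2
Total out = 115.9 + 165.9 + 212.2 = 494 kmol.

494 kmol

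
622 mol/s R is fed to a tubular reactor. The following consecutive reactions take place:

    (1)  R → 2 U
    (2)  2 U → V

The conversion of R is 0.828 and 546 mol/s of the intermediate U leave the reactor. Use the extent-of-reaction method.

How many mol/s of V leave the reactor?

Conversion of R: R consumed = 1ξ₁ = 0.828 × 622 → ξ₁ = 515 mol/s.
U balance: n_U = 0 + 2ξ₁ − 2ξ₂ = 546 → ξ₂ = (2·515 − 546)/2 = 242 mol/s.
Outlet amounts (n = n₀ + Σ ν·ξ):
  R: 622 − 1(515) = 107
  U: 0 + 2(515) − 2(242) = 546
  V: 0 + 1(242) = 242

242 mol/s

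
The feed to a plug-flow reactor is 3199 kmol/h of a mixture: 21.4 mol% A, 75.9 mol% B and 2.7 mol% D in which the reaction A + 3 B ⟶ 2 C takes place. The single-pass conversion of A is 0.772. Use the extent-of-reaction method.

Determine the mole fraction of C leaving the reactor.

0.493

A reacted = 0.772 × 684.6 = 528.5 kmol/h; ν_A = −1, so ξ = 528.5/1 = 528.5 kmol/h.
Outlet amounts (n = n₀ + ν ξ):
  A: 684.6 − 1(528.5) = 156.1
  B: 2428 − 3(528.5) = 842.5
  C: 0 + 2(528.5) = 1057
  D: 86.37 (inert)
Total out = 2142 kmol/h; y_C = 1057 / 2142 = 0.4935.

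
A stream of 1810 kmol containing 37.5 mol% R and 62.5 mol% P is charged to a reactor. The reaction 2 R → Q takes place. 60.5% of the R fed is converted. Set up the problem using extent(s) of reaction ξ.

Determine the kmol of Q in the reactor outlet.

205 kmol

R reacted = 0.605 × 678.8 = 410.6 kmol; ν_R = −2, so ξ = 410.6/2 = 205.3 kmol.
Outlet amounts (n = n₀ + ν ξ):
  R: 678.8 − 2(205.3) = 268.1
  Q: 0 + 1(205.3) = 205.3
  P: 1131 (inert)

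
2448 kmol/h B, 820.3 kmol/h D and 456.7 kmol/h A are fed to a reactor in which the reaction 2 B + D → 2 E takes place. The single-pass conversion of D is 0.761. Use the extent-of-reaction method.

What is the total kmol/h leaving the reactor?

3100 kmol/h

D reacted = 0.761 × 820.3 = 624.2 kmol/h; ν_D = −1, so ξ = 624.2/1 = 624.2 kmol/h.
Outlet amounts (n = n₀ + ν ξ):
  B: 2448 − 2(624.2) = 1200
  D: 820.3 − 1(624.2) = 196.1
  E: 0 + 2(624.2) = 1248
  A: 456.7 (inert)
Total out = 1200 + 196.1 + 1248 + 456.7 = 3101 kmol/h.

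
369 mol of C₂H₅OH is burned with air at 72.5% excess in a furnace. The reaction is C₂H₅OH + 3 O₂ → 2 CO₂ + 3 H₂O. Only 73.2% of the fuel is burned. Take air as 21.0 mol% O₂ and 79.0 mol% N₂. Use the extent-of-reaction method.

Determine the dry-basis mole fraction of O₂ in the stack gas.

0.123

Stoichiometric O₂ = 3 × 369 = 1107 mol; O₂ fed = 1107 × 1.725 = 1910 mol.
N₂ fed = 1910 × 79/21 = 7184 mol.
Fuel reacted = 0.732 × 369 → ξ = 270.1 mol.
Outlet (n = n₀ + ν ξ):
  C₂H₅OH: 369 − 1(270.1) = 98.89
  O₂: 1910 − 3(270.1) = 1099
  N₂: 7184 (inert)
  CO₂: 0 + 2(270.1) = 540.2
  H₂O: 0 + 3(270.1) = 810.3
Dry total = 8922 mol; y_O₂ (dry) = 1099 / 8922 = 0.1232.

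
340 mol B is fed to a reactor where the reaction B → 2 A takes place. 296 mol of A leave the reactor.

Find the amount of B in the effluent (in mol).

192 mol

For A: n = n₀ + 2ξ → 296 = 0 + 2ξ, giving ξ = 148 mol.
Outlet amounts (n = n₀ + ν ξ):
  B: 340 − 1(148) = 192
  A: 0 + 2(148) = 296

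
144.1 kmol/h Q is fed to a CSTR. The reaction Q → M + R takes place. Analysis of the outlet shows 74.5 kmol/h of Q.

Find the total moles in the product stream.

For Q: n = n₀ − 1ξ → 74.5 = 144.1 − 1ξ, giving ξ = 69.6 kmol/h.
Outlet amounts (n = n₀ + ν ξ):
  Q: 144.1 − 1(69.6) = 74.5
  M: 0 + 1(69.6) = 69.6
  R: 0 + 1(69.6) = 69.6
Total out = 74.5 + 69.6 + 69.6 = 213.7 kmol/h.

214 kmol/h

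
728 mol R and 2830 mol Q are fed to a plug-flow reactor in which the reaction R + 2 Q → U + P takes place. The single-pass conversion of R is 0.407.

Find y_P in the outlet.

R reacted = 0.407 × 728 = 296.3 mol; ν_R = −1, so ξ = 296.3/1 = 296.3 mol.
Outlet amounts (n = n₀ + ν ξ):
  R: 728 − 1(296.3) = 431.7
  Q: 2830 − 2(296.3) = 2237
  U: 0 + 1(296.3) = 296.3
  P: 0 + 1(296.3) = 296.3
Total out = 3262 mol; y_P = 296.3 / 3262 = 0.09084.

0.0908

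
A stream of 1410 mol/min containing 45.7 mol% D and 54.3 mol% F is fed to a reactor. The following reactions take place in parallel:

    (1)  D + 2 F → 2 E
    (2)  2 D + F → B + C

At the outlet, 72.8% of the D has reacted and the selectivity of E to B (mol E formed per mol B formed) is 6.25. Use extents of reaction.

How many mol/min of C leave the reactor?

91.5 mol/min

Conversion of D: D consumed = 0.728 × 644.4 = 469.1 mol/min = 1ξ₁ + 2ξ₂.
Selectivity: 2ξ₁ / (1ξ₂) = 6.25 → ξ₁ = 3.125 ξ₂.
Substitute: (1·3.125 + 2) ξ₂ = 469.1 → ξ₂ = 91.53 mol/min, ξ₁ = 286 mol/min.
Outlet amounts (n = n₀ + Σ ν·ξ):
  D: 644.4 − 1(286) − 2(91.53) = 175.3
  F: 765.6 − 2(286) − 1(91.53) = 102
  E: 0 + 2(286) = 572.1
  B: 0 + 1(91.53) = 91.53
  C: 0 + 1(91.53) = 91.53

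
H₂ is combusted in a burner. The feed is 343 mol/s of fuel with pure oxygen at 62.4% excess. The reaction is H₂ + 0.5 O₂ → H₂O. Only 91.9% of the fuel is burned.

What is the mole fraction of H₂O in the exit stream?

Stoichiometric O₂ = 0.5 × 343 = 171.5 mol/s; O₂ fed = 171.5 × 1.624 = 278.5 mol/s.
Fuel reacted = 0.919 × 343 → ξ = 315.2 mol/s.
Outlet (n = n₀ + ν ξ):
  H₂: 343 − 1(315.2) = 27.78
  O₂: 278.5 − 0.5(315.2) = 120.9
  H₂O: 0 + 1(315.2) = 315.2
Total out = 463.9 mol/s; y_H₂O = 315.2 / 463.9 = 0.6795.

0.679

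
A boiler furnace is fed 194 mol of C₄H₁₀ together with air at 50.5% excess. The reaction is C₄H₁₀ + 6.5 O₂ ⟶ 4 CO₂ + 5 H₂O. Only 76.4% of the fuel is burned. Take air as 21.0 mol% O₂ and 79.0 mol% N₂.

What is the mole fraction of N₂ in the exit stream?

Stoichiometric O₂ = 6.5 × 194 = 1261 mol; O₂ fed = 1261 × 1.505 = 1898 mol.
N₂ fed = 1898 × 79/21 = 7139 mol.
Fuel reacted = 0.764 × 194 → ξ = 148.2 mol.
Outlet (n = n₀ + ν ξ):
  C₄H₁₀: 194 − 1(148.2) = 45.78
  O₂: 1898 − 6.5(148.2) = 934.4
  N₂: 7139 (inert)
  CO₂: 0 + 4(148.2) = 592.9
  H₂O: 0 + 5(148.2) = 741.1
Total out = 9453 mol; y_N₂ = 7139 / 9453 = 0.7552.

0.755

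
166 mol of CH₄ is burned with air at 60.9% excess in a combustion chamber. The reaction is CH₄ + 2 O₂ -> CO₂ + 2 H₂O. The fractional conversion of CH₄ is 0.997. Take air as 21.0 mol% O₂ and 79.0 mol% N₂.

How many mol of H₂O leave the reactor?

Stoichiometric O₂ = 2 × 166 = 332 mol; O₂ fed = 332 × 1.609 = 534.2 mol.
N₂ fed = 534.2 × 79/21 = 2010 mol.
Fuel reacted = 0.997 × 166 → ξ = 165.5 mol.
Outlet (n = n₀ + ν ξ):
  CH₄: 166 − 1(165.5) = 0.498
  O₂: 534.2 − 2(165.5) = 203.2
  N₂: 2010 (inert)
  CO₂: 0 + 1(165.5) = 165.5
  H₂O: 0 + 2(165.5) = 331

331 mol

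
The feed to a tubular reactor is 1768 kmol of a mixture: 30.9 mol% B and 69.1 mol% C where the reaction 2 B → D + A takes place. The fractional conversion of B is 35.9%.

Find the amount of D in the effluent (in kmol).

B reacted = 0.359 × 546.3 = 196.1 kmol; ν_B = −2, so ξ = 196.1/2 = 98.06 kmol.
Outlet amounts (n = n₀ + ν ξ):
  B: 546.3 − 2(98.06) = 350.2
  D: 0 + 1(98.06) = 98.06
  A: 0 + 1(98.06) = 98.06
  C: 1222 (inert)

98.1 kmol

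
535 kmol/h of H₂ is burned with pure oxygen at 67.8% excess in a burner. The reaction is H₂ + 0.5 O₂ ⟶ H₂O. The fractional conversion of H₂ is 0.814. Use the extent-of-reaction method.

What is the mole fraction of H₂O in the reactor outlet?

Stoichiometric O₂ = 0.5 × 535 = 267.5 kmol/h; O₂ fed = 267.5 × 1.678 = 448.9 kmol/h.
Fuel reacted = 0.814 × 535 → ξ = 435.5 kmol/h.
Outlet (n = n₀ + ν ξ):
  H₂: 535 − 1(435.5) = 99.51
  O₂: 448.9 − 0.5(435.5) = 231.1
  H₂O: 0 + 1(435.5) = 435.5
Total out = 766.1 kmol/h; y_H₂O = 435.5 / 766.1 = 0.5684.

0.568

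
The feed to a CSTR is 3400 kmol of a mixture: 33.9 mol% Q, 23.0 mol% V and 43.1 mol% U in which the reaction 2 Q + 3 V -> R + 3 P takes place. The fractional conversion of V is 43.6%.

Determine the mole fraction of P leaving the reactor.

V reacted = 0.436 × 782 = 341 kmol; ν_V = −3, so ξ = 341/3 = 113.7 kmol.
Outlet amounts (n = n₀ + ν ξ):
  Q: 1153 − 2(113.7) = 925.3
  V: 782 − 3(113.7) = 441
  R: 0 + 1(113.7) = 113.7
  P: 0 + 3(113.7) = 341
  U: 1465 (inert)
Total out = 3286 kmol; y_P = 341 / 3286 = 0.1037.

0.104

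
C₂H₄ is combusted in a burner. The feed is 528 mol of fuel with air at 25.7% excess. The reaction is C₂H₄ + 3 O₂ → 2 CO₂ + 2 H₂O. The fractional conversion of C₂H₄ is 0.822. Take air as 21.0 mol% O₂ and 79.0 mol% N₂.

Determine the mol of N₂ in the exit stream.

7490 mol

Stoichiometric O₂ = 3 × 528 = 1584 mol; O₂ fed = 1584 × 1.257 = 1991 mol.
N₂ fed = 1991 × 79/21 = 7490 mol.
Fuel reacted = 0.822 × 528 → ξ = 434 mol.
Outlet (n = n₀ + ν ξ):
  C₂H₄: 528 − 1(434) = 93.98
  O₂: 1991 − 3(434) = 689
  N₂: 7490 (inert)
  CO₂: 0 + 2(434) = 868
  H₂O: 0 + 2(434) = 868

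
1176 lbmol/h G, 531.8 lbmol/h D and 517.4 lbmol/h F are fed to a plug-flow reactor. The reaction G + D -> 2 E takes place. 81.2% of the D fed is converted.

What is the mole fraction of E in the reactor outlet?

0.388

D reacted = 0.812 × 531.8 = 431.8 lbmol/h; ν_D = −1, so ξ = 431.8/1 = 431.8 lbmol/h.
Outlet amounts (n = n₀ + ν ξ):
  G: 1176 − 1(431.8) = 744.2
  D: 531.8 − 1(431.8) = 99.98
  E: 0 + 2(431.8) = 863.6
  F: 517.4 (inert)
Total out = 2225 lbmol/h; y_E = 863.6 / 2225 = 0.3881.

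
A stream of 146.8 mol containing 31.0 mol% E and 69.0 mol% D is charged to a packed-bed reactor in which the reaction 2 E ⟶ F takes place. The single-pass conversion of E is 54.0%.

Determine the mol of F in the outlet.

E reacted = 0.54 × 45.51 = 24.57 mol; ν_E = −2, so ξ = 24.57/2 = 12.29 mol.
Outlet amounts (n = n₀ + ν ξ):
  E: 45.51 − 2(12.29) = 20.93
  F: 0 + 1(12.29) = 12.29
  D: 101.3 (inert)

12.3 mol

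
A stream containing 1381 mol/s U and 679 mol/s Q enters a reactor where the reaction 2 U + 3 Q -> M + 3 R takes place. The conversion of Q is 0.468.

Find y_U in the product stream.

0.598

Q reacted = 0.468 × 679 = 317.8 mol/s; ν_Q = −3, so ξ = 317.8/3 = 105.9 mol/s.
Outlet amounts (n = n₀ + ν ξ):
  U: 1381 − 2(105.9) = 1169
  Q: 679 − 3(105.9) = 361.2
  M: 0 + 1(105.9) = 105.9
  R: 0 + 3(105.9) = 317.8
Total out = 1954 mol/s; y_U = 1169 / 1954 = 0.5983.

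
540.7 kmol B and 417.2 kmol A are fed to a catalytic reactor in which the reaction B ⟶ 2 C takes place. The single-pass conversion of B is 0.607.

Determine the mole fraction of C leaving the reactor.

0.51

B reacted = 0.607 × 540.7 = 328.2 kmol; ν_B = −1, so ξ = 328.2/1 = 328.2 kmol.
Outlet amounts (n = n₀ + ν ξ):
  B: 540.7 − 1(328.2) = 212.5
  C: 0 + 2(328.2) = 656.4
  A: 417.2 (inert)
Total out = 1286 kmol; y_C = 656.4 / 1286 = 0.5104.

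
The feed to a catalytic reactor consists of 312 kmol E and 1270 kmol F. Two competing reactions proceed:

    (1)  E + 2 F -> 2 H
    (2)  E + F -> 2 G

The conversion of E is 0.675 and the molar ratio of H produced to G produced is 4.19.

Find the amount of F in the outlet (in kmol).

Conversion of E: E consumed = 0.675 × 312 = 210.6 kmol = 1ξ₁ + 1ξ₂.
Selectivity: 2ξ₁ / (2ξ₂) = 4.19 → ξ₁ = 4.19 ξ₂.
Substitute: (1·4.19 + 1) ξ₂ = 210.6 → ξ₂ = 40.58 kmol, ξ₁ = 170 kmol.
Outlet amounts (n = n₀ + Σ ν·ξ):
  E: 312 − 1(170) − 1(40.58) = 101.4
  F: 1270 − 2(170) − 1(40.58) = 889.4
  H: 0 + 2(170) = 340
  G: 0 + 2(40.58) = 81.16

889 kmol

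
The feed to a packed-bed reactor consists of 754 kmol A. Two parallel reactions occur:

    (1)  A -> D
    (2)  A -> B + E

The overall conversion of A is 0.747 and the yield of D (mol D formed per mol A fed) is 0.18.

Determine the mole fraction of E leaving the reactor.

0.362

Yield of D: 1ξ₁ / 754 = 0.18 → ξ₁ = 135.7 kmol.
Conversion of A: 1ξ₁ + 1ξ₂ = 0.747 × 754 = 563.2 → ξ₂ = 427.5 kmol.
Outlet amounts (n = n₀ + Σ ν·ξ):
  A: 754 − 1(135.7) − 1(427.5) = 190.8
  D: 0 + 1(135.7) = 135.7
  B: 0 + 1(427.5) = 427.5
  E: 0 + 1(427.5) = 427.5
Total out = 1182 kmol; y_E = 427.5 / 1182 = 0.3618.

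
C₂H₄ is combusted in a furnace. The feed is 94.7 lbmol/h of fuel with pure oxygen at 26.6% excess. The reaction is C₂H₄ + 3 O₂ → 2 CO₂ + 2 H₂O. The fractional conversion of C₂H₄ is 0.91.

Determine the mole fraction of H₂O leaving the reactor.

0.379

Stoichiometric O₂ = 3 × 94.7 = 284.1 lbmol/h; O₂ fed = 284.1 × 1.266 = 359.7 lbmol/h.
Fuel reacted = 0.91 × 94.7 → ξ = 86.18 lbmol/h.
Outlet (n = n₀ + ν ξ):
  C₂H₄: 94.7 − 1(86.18) = 8.523
  O₂: 359.7 − 3(86.18) = 101.1
  CO₂: 0 + 2(86.18) = 172.4
  H₂O: 0 + 2(86.18) = 172.4
Total out = 454.4 lbmol/h; y_H₂O = 172.4 / 454.4 = 0.3793.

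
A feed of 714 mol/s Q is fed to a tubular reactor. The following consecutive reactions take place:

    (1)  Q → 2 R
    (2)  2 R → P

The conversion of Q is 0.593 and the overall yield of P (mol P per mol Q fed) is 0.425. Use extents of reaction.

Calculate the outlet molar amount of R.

240 mol/s

Conversion of Q: Q consumed = 1ξ₁ = 0.593 × 714 → ξ₁ = 423.4 mol/s.
Yield of P: 1ξ₂ / 714 = 0.425 → ξ₂ = 303.4 mol/s.
Outlet amounts (n = n₀ + Σ ν·ξ):
  Q: 714 − 1(423.4) = 290.6
  R: 0 + 2(423.4) − 2(303.4) = 239.9
  P: 0 + 1(303.4) = 303.4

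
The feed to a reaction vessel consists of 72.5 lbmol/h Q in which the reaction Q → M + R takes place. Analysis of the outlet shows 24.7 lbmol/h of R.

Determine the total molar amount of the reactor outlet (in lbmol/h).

97.2 lbmol/h

For R: n = n₀ + 1ξ → 24.7 = 0 + 1ξ, giving ξ = 24.7 lbmol/h.
Outlet amounts (n = n₀ + ν ξ):
  Q: 72.5 − 1(24.7) = 47.8
  M: 0 + 1(24.7) = 24.7
  R: 0 + 1(24.7) = 24.7
Total out = 47.8 + 24.7 + 24.7 = 97.2 lbmol/h.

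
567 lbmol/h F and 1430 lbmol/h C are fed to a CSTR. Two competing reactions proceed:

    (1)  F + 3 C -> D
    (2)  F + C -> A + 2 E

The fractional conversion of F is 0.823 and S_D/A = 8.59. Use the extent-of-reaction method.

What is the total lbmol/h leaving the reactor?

792 lbmol/h

Conversion of F: F consumed = 0.823 × 567 = 466.6 lbmol/h = 1ξ₁ + 1ξ₂.
Selectivity: 1ξ₁ / (1ξ₂) = 8.59 → ξ₁ = 8.59 ξ₂.
Substitute: (1·8.59 + 1) ξ₂ = 466.6 → ξ₂ = 48.66 lbmol/h, ξ₁ = 418 lbmol/h.
Outlet amounts (n = n₀ + Σ ν·ξ):
  F: 567 − 1(418) − 1(48.66) = 100.4
  C: 1430 − 3(418) − 1(48.66) = 127.4
  D: 0 + 1(418) = 418
  A: 0 + 1(48.66) = 48.66
  E: 0 + 2(48.66) = 97.32
Total out = 100.4 + 127.4 + 418 + 48.66 + 97.32 = 791.7 lbmol/h.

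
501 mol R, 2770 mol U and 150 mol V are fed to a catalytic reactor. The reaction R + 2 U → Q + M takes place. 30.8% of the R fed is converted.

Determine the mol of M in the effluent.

R reacted = 0.308 × 501 = 154.3 mol; ν_R = −1, so ξ = 154.3/1 = 154.3 mol.
Outlet amounts (n = n₀ + ν ξ):
  R: 501 − 1(154.3) = 346.7
  U: 2770 − 2(154.3) = 2461
  Q: 0 + 1(154.3) = 154.3
  M: 0 + 1(154.3) = 154.3
  V: 150 (inert)

154 mol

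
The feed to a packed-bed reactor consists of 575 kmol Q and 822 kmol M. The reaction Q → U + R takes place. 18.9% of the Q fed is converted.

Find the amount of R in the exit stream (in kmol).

Q reacted = 0.189 × 575 = 108.7 kmol; ν_Q = −1, so ξ = 108.7/1 = 108.7 kmol.
Outlet amounts (n = n₀ + ν ξ):
  Q: 575 − 1(108.7) = 466.3
  U: 0 + 1(108.7) = 108.7
  R: 0 + 1(108.7) = 108.7
  M: 822 (inert)

109 kmol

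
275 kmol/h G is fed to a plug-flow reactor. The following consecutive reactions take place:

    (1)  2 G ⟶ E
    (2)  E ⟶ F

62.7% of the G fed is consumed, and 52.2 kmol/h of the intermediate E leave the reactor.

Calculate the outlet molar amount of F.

34 kmol/h

Conversion of G: G consumed = 2ξ₁ = 0.627 × 275 → ξ₁ = 86.21 kmol/h.
E balance: n_E = 0 + 1ξ₁ − 1ξ₂ = 52.2 → ξ₂ = (1·86.21 − 52.2)/1 = 34.01 kmol/h.
Outlet amounts (n = n₀ + Σ ν·ξ):
  G: 275 − 2(86.21) = 102.6
  E: 0 + 1(86.21) − 1(34.01) = 52.2
  F: 0 + 1(34.01) = 34.01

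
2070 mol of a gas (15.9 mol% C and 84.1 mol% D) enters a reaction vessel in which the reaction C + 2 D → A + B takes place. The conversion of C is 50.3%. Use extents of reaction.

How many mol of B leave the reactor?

C reacted = 0.503 × 329.1 = 165.6 mol; ν_C = −1, so ξ = 165.6/1 = 165.6 mol.
Outlet amounts (n = n₀ + ν ξ):
  C: 329.1 − 1(165.6) = 163.6
  D: 1741 − 2(165.6) = 1410
  A: 0 + 1(165.6) = 165.6
  B: 0 + 1(165.6) = 165.6

166 mol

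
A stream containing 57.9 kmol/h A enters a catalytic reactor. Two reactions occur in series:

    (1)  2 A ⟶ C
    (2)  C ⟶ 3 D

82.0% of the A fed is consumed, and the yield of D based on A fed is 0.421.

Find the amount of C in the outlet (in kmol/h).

15.6 kmol/h

Conversion of A: A consumed = 2ξ₁ = 0.82 × 57.9 → ξ₁ = 23.74 kmol/h.
Yield of D: 3ξ₂ / 57.9 = 0.421 → ξ₂ = 8.125 kmol/h.
Outlet amounts (n = n₀ + Σ ν·ξ):
  A: 57.9 − 2(23.74) = 10.42
  C: 0 + 1(23.74) − 1(8.125) = 15.61
  D: 0 + 3(8.125) = 24.38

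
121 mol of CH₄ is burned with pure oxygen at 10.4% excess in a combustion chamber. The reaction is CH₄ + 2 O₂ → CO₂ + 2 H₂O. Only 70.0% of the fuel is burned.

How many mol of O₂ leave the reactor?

Stoichiometric O₂ = 2 × 121 = 242 mol; O₂ fed = 242 × 1.104 = 267.2 mol.
Fuel reacted = 0.7 × 121 → ξ = 84.7 mol.
Outlet (n = n₀ + ν ξ):
  CH₄: 121 − 1(84.7) = 36.3
  O₂: 267.2 − 2(84.7) = 97.77
  CO₂: 0 + 1(84.7) = 84.7
  H₂O: 0 + 2(84.7) = 169.4

97.8 mol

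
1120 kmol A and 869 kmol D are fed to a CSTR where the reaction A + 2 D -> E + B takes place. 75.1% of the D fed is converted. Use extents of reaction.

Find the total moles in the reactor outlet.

1660 kmol

D reacted = 0.751 × 869 = 652.6 kmol; ν_D = −2, so ξ = 652.6/2 = 326.3 kmol.
Outlet amounts (n = n₀ + ν ξ):
  A: 1120 − 1(326.3) = 793.7
  D: 869 − 2(326.3) = 216.4
  E: 0 + 1(326.3) = 326.3
  B: 0 + 1(326.3) = 326.3
Total out = 793.7 + 216.4 + 326.3 + 326.3 = 1663 kmol.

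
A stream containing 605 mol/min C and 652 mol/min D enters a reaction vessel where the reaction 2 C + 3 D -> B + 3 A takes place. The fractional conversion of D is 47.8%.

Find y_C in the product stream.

D reacted = 0.478 × 652 = 311.7 mol/min; ν_D = −3, so ξ = 311.7/3 = 103.9 mol/min.
Outlet amounts (n = n₀ + ν ξ):
  C: 605 − 2(103.9) = 397.2
  D: 652 − 3(103.9) = 340.3
  B: 0 + 1(103.9) = 103.9
  A: 0 + 3(103.9) = 311.7
Total out = 1153 mol/min; y_C = 397.2 / 1153 = 0.3445.

0.344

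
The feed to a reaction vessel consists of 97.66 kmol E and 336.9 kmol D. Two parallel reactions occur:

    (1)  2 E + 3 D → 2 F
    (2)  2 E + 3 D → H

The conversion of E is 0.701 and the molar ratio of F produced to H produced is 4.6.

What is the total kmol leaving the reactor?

Conversion of E: E consumed = 0.701 × 97.66 = 68.46 kmol = 2ξ₁ + 2ξ₂.
Selectivity: 2ξ₁ / (1ξ₂) = 4.6 → ξ₁ = 2.3 ξ₂.
Substitute: (2·2.3 + 2) ξ₂ = 68.46 → ξ₂ = 10.37 kmol, ξ₁ = 23.86 kmol.
Outlet amounts (n = n₀ + Σ ν·ξ):
  E: 97.66 − 2(23.86) − 2(10.37) = 29.2
  D: 336.9 − 3(23.86) − 3(10.37) = 234.2
  F: 0 + 2(23.86) = 47.71
  H: 0 + 1(10.37) = 10.37
Total out = 29.2 + 234.2 + 47.71 + 10.37 = 321.5 kmol.

321 kmol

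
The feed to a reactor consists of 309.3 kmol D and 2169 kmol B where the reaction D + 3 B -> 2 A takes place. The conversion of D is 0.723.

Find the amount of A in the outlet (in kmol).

447 kmol

D reacted = 0.723 × 309.3 = 223.6 kmol; ν_D = −1, so ξ = 223.6/1 = 223.6 kmol.
Outlet amounts (n = n₀ + ν ξ):
  D: 309.3 − 1(223.6) = 85.68
  B: 2169 − 3(223.6) = 1498
  A: 0 + 2(223.6) = 447.2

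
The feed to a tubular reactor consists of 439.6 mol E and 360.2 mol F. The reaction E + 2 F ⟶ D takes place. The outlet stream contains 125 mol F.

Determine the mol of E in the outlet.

For F: n = n₀ − 2ξ → 125 = 360.2 − 2ξ, giving ξ = 117.6 mol.
Outlet amounts (n = n₀ + ν ξ):
  E: 439.6 − 1(117.6) = 322
  F: 360.2 − 2(117.6) = 125
  D: 0 + 1(117.6) = 117.6

322 mol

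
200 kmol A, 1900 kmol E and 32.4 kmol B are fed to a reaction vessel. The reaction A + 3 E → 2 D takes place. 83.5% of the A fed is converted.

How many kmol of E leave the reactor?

A reacted = 0.835 × 200 = 167 kmol; ν_A = −1, so ξ = 167/1 = 167 kmol.
Outlet amounts (n = n₀ + ν ξ):
  A: 200 − 1(167) = 33
  E: 1900 − 3(167) = 1399
  D: 0 + 2(167) = 334
  B: 32.4 (inert)

1400 kmol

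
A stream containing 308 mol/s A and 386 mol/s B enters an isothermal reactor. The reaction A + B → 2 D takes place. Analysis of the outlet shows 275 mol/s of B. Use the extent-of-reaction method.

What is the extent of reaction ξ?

For B: n = n₀ − 1ξ → 275 = 386 − 1ξ, giving ξ = 111 mol/s.
Outlet amounts (n = n₀ + ν ξ):
  A: 308 − 1(111) = 197
  B: 386 − 1(111) = 275
  D: 0 + 2(111) = 222

ξ = 111 mol/s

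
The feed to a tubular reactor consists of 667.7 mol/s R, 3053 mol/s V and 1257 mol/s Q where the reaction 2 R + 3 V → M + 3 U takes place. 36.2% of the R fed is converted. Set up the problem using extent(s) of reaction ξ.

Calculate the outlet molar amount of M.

121 mol/s

R reacted = 0.362 × 667.7 = 241.7 mol/s; ν_R = −2, so ξ = 241.7/2 = 120.9 mol/s.
Outlet amounts (n = n₀ + ν ξ):
  R: 667.7 − 2(120.9) = 426
  V: 3053 − 3(120.9) = 2690
  M: 0 + 1(120.9) = 120.9
  U: 0 + 3(120.9) = 362.6
  Q: 1257 (inert)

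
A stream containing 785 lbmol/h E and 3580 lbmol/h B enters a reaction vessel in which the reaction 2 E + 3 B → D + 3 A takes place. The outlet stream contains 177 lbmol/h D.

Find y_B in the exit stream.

For D: n = n₀ + 1ξ → 177 = 0 + 1ξ, giving ξ = 177 lbmol/h.
Outlet amounts (n = n₀ + ν ξ):
  E: 785 − 2(177) = 431
  B: 3580 − 3(177) = 3049
  D: 0 + 1(177) = 177
  A: 0 + 3(177) = 531
Total out = 4188 lbmol/h; y_B = 3049 / 4188 = 0.728.

0.728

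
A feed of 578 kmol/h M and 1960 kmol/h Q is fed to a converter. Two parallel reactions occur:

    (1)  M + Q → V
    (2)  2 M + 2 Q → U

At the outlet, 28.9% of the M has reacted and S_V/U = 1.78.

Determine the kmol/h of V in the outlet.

78.7 kmol/h

Conversion of M: M consumed = 0.289 × 578 = 167 kmol/h = 1ξ₁ + 2ξ₂.
Selectivity: 1ξ₁ / (1ξ₂) = 1.78 → ξ₁ = 1.78 ξ₂.
Substitute: (1·1.78 + 2) ξ₂ = 167 → ξ₂ = 44.19 kmol/h, ξ₁ = 78.66 kmol/h.
Outlet amounts (n = n₀ + Σ ν·ξ):
  M: 578 − 1(78.66) − 2(44.19) = 411
  Q: 1960 − 1(78.66) − 2(44.19) = 1793
  V: 0 + 1(78.66) = 78.66
  U: 0 + 1(44.19) = 44.19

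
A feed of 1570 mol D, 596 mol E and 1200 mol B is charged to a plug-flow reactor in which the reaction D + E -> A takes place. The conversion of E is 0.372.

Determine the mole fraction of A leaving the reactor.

0.0705

E reacted = 0.372 × 596 = 221.7 mol; ν_E = −1, so ξ = 221.7/1 = 221.7 mol.
Outlet amounts (n = n₀ + ν ξ):
  D: 1570 − 1(221.7) = 1348
  E: 596 − 1(221.7) = 374.3
  A: 0 + 1(221.7) = 221.7
  B: 1200 (inert)
Total out = 3144 mol; y_A = 221.7 / 3144 = 0.07051.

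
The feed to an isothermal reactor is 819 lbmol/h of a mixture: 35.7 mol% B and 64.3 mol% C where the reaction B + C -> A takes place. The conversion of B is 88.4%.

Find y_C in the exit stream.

B reacted = 0.884 × 292.4 = 258.5 lbmol/h; ν_B = −1, so ξ = 258.5/1 = 258.5 lbmol/h.
Outlet amounts (n = n₀ + ν ξ):
  B: 292.4 − 1(258.5) = 33.92
  C: 526.6 − 1(258.5) = 268.2
  A: 0 + 1(258.5) = 258.5
Total out = 560.5 lbmol/h; y_C = 268.2 / 560.5 = 0.4784.

0.478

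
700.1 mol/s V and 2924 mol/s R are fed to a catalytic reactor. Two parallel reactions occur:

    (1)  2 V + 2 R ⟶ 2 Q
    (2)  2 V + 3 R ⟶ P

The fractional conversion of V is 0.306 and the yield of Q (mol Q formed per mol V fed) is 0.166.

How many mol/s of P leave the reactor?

49 mol/s

Yield of Q: 2ξ₁ / 700.1 = 0.166 → ξ₁ = 58.11 mol/s.
Conversion of V: 2ξ₁ + 2ξ₂ = 0.306 × 700.1 = 214.2 → ξ₂ = 49.01 mol/s.
Outlet amounts (n = n₀ + Σ ν·ξ):
  V: 700.1 − 2(58.11) − 2(49.01) = 485.9
  R: 2924 − 2(58.11) − 3(49.01) = 2661
  Q: 0 + 2(58.11) = 116.2
  P: 0 + 1(49.01) = 49.01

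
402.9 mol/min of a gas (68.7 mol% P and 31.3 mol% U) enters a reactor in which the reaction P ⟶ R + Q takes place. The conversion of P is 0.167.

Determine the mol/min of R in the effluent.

P reacted = 0.167 × 276.8 = 46.22 mol/min; ν_P = −1, so ξ = 46.22/1 = 46.22 mol/min.
Outlet amounts (n = n₀ + ν ξ):
  P: 276.8 − 1(46.22) = 230.6
  R: 0 + 1(46.22) = 46.22
  Q: 0 + 1(46.22) = 46.22
  U: 126.1 (inert)

46.2 mol/min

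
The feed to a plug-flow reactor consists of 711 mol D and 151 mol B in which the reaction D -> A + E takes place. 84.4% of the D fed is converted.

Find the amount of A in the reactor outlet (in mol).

D reacted = 0.844 × 711 = 600.1 mol; ν_D = −1, so ξ = 600.1/1 = 600.1 mol.
Outlet amounts (n = n₀ + ν ξ):
  D: 711 − 1(600.1) = 110.9
  A: 0 + 1(600.1) = 600.1
  E: 0 + 1(600.1) = 600.1
  B: 151 (inert)

600 mol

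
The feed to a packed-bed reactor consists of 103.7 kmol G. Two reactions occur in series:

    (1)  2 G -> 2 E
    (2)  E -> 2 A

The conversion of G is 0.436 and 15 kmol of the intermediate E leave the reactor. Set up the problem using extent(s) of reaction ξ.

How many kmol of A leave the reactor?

60.4 kmol

Conversion of G: G consumed = 2ξ₁ = 0.436 × 103.7 → ξ₁ = 22.61 kmol.
E balance: n_E = 0 + 2ξ₁ − 1ξ₂ = 15 → ξ₂ = (2·22.61 − 15)/1 = 30.21 kmol.
Outlet amounts (n = n₀ + Σ ν·ξ):
  G: 103.7 − 2(22.61) = 58.49
  E: 0 + 2(22.61) − 1(30.21) = 15
  A: 0 + 2(30.21) = 60.43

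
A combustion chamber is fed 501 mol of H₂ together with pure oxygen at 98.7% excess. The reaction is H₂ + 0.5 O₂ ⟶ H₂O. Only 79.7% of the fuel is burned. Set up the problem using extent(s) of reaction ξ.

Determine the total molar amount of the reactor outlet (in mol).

799 mol

Stoichiometric O₂ = 0.5 × 501 = 250.5 mol; O₂ fed = 250.5 × 1.987 = 497.7 mol.
Fuel reacted = 0.797 × 501 → ξ = 399.3 mol.
Outlet (n = n₀ + ν ξ):
  H₂: 501 − 1(399.3) = 101.7
  O₂: 497.7 − 0.5(399.3) = 298.1
  H₂O: 0 + 1(399.3) = 399.3
Total out = 101.7 + 298.1 + 399.3 = 799.1 mol.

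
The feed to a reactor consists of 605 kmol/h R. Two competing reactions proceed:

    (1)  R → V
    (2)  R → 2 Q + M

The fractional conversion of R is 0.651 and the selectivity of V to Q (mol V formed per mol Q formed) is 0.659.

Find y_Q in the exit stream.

Conversion of R: R consumed = 0.651 × 605 = 393.9 kmol/h = 1ξ₁ + 1ξ₂.
Selectivity: 1ξ₁ / (2ξ₂) = 0.659 → ξ₁ = 1.318 ξ₂.
Substitute: (1·1.318 + 1) ξ₂ = 393.9 → ξ₂ = 169.9 kmol/h, ξ₁ = 223.9 kmol/h.
Outlet amounts (n = n₀ + Σ ν·ξ):
  R: 605 − 1(223.9) − 1(169.9) = 211.1
  V: 0 + 1(223.9) = 223.9
  Q: 0 + 2(169.9) = 339.8
  M: 0 + 1(169.9) = 169.9
Total out = 944.8 kmol/h; y_Q = 339.8 / 944.8 = 0.3597.

0.36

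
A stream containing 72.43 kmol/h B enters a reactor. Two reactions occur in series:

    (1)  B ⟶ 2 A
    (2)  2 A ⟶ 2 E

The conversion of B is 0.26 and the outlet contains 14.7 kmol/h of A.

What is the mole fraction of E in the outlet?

0.252

Conversion of B: B consumed = 1ξ₁ = 0.26 × 72.43 → ξ₁ = 18.83 kmol/h.
A balance: n_A = 0 + 2ξ₁ − 2ξ₂ = 14.7 → ξ₂ = (2·18.83 − 14.7)/2 = 11.48 kmol/h.
Outlet amounts (n = n₀ + Σ ν·ξ):
  B: 72.43 − 1(18.83) = 53.6
  A: 0 + 2(18.83) − 2(11.48) = 14.7
  E: 0 + 2(11.48) = 22.96
Total out = 91.26 kmol/h; y_E = 22.96 / 91.26 = 0.2516.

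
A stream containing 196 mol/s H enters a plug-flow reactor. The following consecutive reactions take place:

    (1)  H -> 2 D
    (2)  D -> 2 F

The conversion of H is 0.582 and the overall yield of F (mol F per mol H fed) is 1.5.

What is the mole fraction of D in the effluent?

0.178

Conversion of H: H consumed = 1ξ₁ = 0.582 × 196 → ξ₁ = 114.1 mol/s.
Yield of F: 2ξ₂ / 196 = 1.5 → ξ₂ = 147 mol/s.
Outlet amounts (n = n₀ + Σ ν·ξ):
  H: 196 − 1(114.1) = 81.93
  D: 0 + 2(114.1) − 1(147) = 81.14
  F: 0 + 2(147) = 294
Total out = 457.1 mol/s; y_D = 81.14 / 457.1 = 0.1775.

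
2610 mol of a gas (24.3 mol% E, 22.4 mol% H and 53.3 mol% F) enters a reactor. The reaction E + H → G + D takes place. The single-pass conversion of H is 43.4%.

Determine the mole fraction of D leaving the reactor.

H reacted = 0.434 × 584.6 = 253.7 mol; ν_H = −1, so ξ = 253.7/1 = 253.7 mol.
Outlet amounts (n = n₀ + ν ξ):
  E: 634.2 − 1(253.7) = 380.5
  H: 584.6 − 1(253.7) = 330.9
  G: 0 + 1(253.7) = 253.7
  D: 0 + 1(253.7) = 253.7
  F: 1391 (inert)
Total out = 2610 mol; y_D = 253.7 / 2610 = 0.09722.

0.0972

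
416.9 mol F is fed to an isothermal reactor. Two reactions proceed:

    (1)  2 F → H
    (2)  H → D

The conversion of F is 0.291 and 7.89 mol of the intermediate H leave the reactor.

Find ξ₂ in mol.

Conversion of F: F consumed = 2ξ₁ = 0.291 × 416.9 → ξ₁ = 60.66 mol.
H balance: n_H = 0 + 1ξ₁ − 1ξ₂ = 7.89 → ξ₂ = (1·60.66 − 7.89)/1 = 52.77 mol.
Outlet amounts (n = n₀ + Σ ν·ξ):
  F: 416.9 − 2(60.66) = 295.6
  H: 0 + 1(60.66) − 1(52.77) = 7.89
  D: 0 + 1(52.77) = 52.77

ξ₂ = 52.8 mol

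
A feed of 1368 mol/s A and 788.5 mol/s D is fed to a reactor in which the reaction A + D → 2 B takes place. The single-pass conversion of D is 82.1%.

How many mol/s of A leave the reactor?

721 mol/s

D reacted = 0.821 × 788.5 = 647.4 mol/s; ν_D = −1, so ξ = 647.4/1 = 647.4 mol/s.
Outlet amounts (n = n₀ + ν ξ):
  A: 1368 − 1(647.4) = 720.6
  D: 788.5 − 1(647.4) = 141.1
  B: 0 + 2(647.4) = 1295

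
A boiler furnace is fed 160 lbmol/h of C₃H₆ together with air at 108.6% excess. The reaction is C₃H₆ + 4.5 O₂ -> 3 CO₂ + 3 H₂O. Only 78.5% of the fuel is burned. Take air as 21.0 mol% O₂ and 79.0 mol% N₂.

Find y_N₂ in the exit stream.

Stoichiometric O₂ = 4.5 × 160 = 720 lbmol/h; O₂ fed = 720 × 2.086 = 1502 lbmol/h.
N₂ fed = 1502 × 79/21 = 5650 lbmol/h.
Fuel reacted = 0.785 × 160 → ξ = 125.6 lbmol/h.
Outlet (n = n₀ + ν ξ):
  C₃H₆: 160 − 1(125.6) = 34.4
  O₂: 1502 − 4.5(125.6) = 936.7
  N₂: 5650 (inert)
  CO₂: 0 + 3(125.6) = 376.8
  H₂O: 0 + 3(125.6) = 376.8
Total out = 7375 lbmol/h; y_N₂ = 5650 / 7375 = 0.7661.

0.766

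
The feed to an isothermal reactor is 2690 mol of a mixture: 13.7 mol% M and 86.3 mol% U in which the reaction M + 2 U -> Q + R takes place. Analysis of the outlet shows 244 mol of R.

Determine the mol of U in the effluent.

For R: n = n₀ + 1ξ → 244 = 0 + 1ξ, giving ξ = 244 mol.
Outlet amounts (n = n₀ + ν ξ):
  M: 368.5 − 1(244) = 124.5
  U: 2321 − 2(244) = 1833
  Q: 0 + 1(244) = 244
  R: 0 + 1(244) = 244

1830 mol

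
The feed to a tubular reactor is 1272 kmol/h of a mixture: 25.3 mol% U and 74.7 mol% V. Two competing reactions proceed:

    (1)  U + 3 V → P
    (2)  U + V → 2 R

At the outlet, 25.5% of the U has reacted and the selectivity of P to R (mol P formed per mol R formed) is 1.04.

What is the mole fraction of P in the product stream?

0.0501

Conversion of U: U consumed = 0.255 × 321.8 = 82.06 kmol/h = 1ξ₁ + 1ξ₂.
Selectivity: 1ξ₁ / (2ξ₂) = 1.04 → ξ₁ = 2.08 ξ₂.
Substitute: (1·2.08 + 1) ξ₂ = 82.06 → ξ₂ = 26.64 kmol/h, ξ₁ = 55.42 kmol/h.
Outlet amounts (n = n₀ + Σ ν·ξ):
  U: 321.8 − 1(55.42) − 1(26.64) = 239.8
  V: 950.2 − 3(55.42) − 1(26.64) = 757.3
  P: 0 + 1(55.42) = 55.42
  R: 0 + 2(26.64) = 53.29
Total out = 1106 kmol/h; y_P = 55.42 / 1106 = 0.05012.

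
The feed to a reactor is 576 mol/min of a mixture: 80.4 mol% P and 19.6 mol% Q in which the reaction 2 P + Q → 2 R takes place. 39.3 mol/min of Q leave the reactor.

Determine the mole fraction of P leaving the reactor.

For Q: n = n₀ − 1ξ → 39.3 = 112.9 − 1ξ, giving ξ = 73.6 mol/min.
Outlet amounts (n = n₀ + ν ξ):
  P: 463.1 − 2(73.6) = 315.9
  Q: 112.9 − 1(73.6) = 39.3
  R: 0 + 2(73.6) = 147.2
Total out = 502.4 mol/min; y_P = 315.9 / 502.4 = 0.6288.

0.629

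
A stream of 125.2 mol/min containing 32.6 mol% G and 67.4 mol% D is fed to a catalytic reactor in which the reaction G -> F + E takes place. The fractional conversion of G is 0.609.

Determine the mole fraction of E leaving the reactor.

G reacted = 0.609 × 40.82 = 24.86 mol/min; ν_G = −1, so ξ = 24.86/1 = 24.86 mol/min.
Outlet amounts (n = n₀ + ν ξ):
  G: 40.82 − 1(24.86) = 15.96
  F: 0 + 1(24.86) = 24.86
  E: 0 + 1(24.86) = 24.86
  D: 84.38 (inert)
Total out = 150.1 mol/min; y_E = 24.86 / 150.1 = 0.1656.

0.166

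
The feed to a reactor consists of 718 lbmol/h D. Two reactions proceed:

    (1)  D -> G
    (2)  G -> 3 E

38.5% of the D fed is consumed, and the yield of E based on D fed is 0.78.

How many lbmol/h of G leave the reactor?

Conversion of D: D consumed = 1ξ₁ = 0.385 × 718 → ξ₁ = 276.4 lbmol/h.
Yield of E: 3ξ₂ / 718 = 0.78 → ξ₂ = 186.7 lbmol/h.
Outlet amounts (n = n₀ + Σ ν·ξ):
  D: 718 − 1(276.4) = 441.6
  G: 0 + 1(276.4) − 1(186.7) = 89.75
  E: 0 + 3(186.7) = 560

89.8 lbmol/h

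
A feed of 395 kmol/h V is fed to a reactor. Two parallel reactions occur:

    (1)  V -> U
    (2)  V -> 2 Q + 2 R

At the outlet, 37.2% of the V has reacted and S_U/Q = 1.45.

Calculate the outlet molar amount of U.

Conversion of V: V consumed = 0.372 × 395 = 146.9 kmol/h = 1ξ₁ + 1ξ₂.
Selectivity: 1ξ₁ / (2ξ₂) = 1.45 → ξ₁ = 2.9 ξ₂.
Substitute: (1·2.9 + 1) ξ₂ = 146.9 → ξ₂ = 37.68 kmol/h, ξ₁ = 109.3 kmol/h.
Outlet amounts (n = n₀ + Σ ν·ξ):
  V: 395 − 1(109.3) − 1(37.68) = 248.1
  U: 0 + 1(109.3) = 109.3
  Q: 0 + 2(37.68) = 75.35
  R: 0 + 2(37.68) = 75.35

109 kmol/h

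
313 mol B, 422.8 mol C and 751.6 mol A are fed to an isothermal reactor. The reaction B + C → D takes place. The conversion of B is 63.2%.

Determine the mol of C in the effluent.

B reacted = 0.632 × 313 = 197.8 mol; ν_B = −1, so ξ = 197.8/1 = 197.8 mol.
Outlet amounts (n = n₀ + ν ξ):
  B: 313 − 1(197.8) = 115.2
  C: 422.8 − 1(197.8) = 225
  D: 0 + 1(197.8) = 197.8
  A: 751.6 (inert)

225 mol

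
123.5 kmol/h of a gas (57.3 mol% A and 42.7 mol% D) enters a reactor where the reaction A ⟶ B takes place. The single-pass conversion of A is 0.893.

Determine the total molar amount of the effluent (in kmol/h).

124 kmol/h

A reacted = 0.893 × 70.77 = 63.19 kmol/h; ν_A = −1, so ξ = 63.19/1 = 63.19 kmol/h.
Outlet amounts (n = n₀ + ν ξ):
  A: 70.77 − 1(63.19) = 7.572
  B: 0 + 1(63.19) = 63.19
  D: 52.73 (inert)
Total out = 7.572 + 63.19 + 52.73 = 123.5 kmol/h.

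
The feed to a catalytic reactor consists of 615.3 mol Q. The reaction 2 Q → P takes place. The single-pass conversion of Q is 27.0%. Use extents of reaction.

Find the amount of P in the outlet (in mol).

Q reacted = 0.27 × 615.3 = 166.1 mol; ν_Q = −2, so ξ = 166.1/2 = 83.07 mol.
Outlet amounts (n = n₀ + ν ξ):
  Q: 615.3 − 2(83.07) = 449.2
  P: 0 + 1(83.07) = 83.07

83.1 mol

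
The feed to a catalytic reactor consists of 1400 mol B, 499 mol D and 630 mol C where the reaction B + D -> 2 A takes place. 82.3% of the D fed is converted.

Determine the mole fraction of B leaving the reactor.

D reacted = 0.823 × 499 = 410.7 mol; ν_D = −1, so ξ = 410.7/1 = 410.7 mol.
Outlet amounts (n = n₀ + ν ξ):
  B: 1400 − 1(410.7) = 989.3
  D: 499 − 1(410.7) = 88.32
  A: 0 + 2(410.7) = 821.4
  C: 630 (inert)
Total out = 2529 mol; y_B = 989.3 / 2529 = 0.3912.

0.391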